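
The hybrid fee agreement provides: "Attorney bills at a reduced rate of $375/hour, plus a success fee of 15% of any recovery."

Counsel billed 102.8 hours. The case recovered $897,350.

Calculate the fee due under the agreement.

Hourly: 102.8 × $375 = $38,550.00
Success fee: 15% of $897,350 = $134,602.50
Total: $38,550.00 + $134,602.50 = $173,152.50

$173,152.50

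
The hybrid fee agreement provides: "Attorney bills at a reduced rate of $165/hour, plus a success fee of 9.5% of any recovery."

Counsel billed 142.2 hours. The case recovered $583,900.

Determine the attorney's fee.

$78,933.50

Hourly: 142.2 × $165 = $23,463.00
Success fee: 9.5% of $583,900 = $55,470.50
Total: $23,463.00 + $55,470.50 = $78,933.50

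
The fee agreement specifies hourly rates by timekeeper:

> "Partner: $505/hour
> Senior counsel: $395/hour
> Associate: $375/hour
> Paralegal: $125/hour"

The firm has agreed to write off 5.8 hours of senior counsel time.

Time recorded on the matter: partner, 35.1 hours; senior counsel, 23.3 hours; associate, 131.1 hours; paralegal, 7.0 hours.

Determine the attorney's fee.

Partner: 35.1 × $505 = $17,725.50
Senior counsel: 23.3 × $395 = $9,203.50
Associate: 131.1 × $375 = $49,162.50
Paralegal: 7.0 × $125 = $875.00
Subtotal: $76,966.50
Write-off: 5.8 × $395 = $2,291.00
Total: $76,966.50 − $2,291.00 = $74,675.50

$74,675.50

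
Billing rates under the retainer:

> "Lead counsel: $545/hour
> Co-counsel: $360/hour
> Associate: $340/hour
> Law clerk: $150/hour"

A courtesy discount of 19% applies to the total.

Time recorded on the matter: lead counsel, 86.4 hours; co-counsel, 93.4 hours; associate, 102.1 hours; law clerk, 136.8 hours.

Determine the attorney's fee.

$110,116.26

Lead counsel: 86.4 × $545 = $47,088.00
Co-counsel: 93.4 × $360 = $33,624.00
Associate: 102.1 × $340 = $34,714.00
Law clerk: 136.8 × $150 = $20,520.00
Subtotal: $135,946.00
Less 19% discount: −$25,829.74
Total: $135,946.00 − $25,829.74 = $110,116.26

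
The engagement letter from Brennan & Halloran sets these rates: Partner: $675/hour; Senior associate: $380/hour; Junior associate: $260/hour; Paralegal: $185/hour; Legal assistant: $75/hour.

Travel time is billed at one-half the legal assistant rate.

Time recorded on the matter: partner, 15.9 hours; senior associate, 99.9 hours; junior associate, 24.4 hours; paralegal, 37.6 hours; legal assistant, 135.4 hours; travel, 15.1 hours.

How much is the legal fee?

Partner: 15.9 × $675 = $10,732.50
Senior associate: 99.9 × $380 = $37,962.00
Junior associate: 24.4 × $260 = $6,344.00
Paralegal: 37.6 × $185 = $6,956.00
Legal assistant: 135.4 × $75 = $10,155.00
Subtotal: $10,732.50 + $37,962.00 + $6,344.00 + $6,956.00 + $10,155.00 = $72,149.50
Travel: 15.1 × ($75 ÷ 2) = 15.1 × $37.50 = $566.25
Total: $72,149.50 + $566.25 = $72,715.75

$72,715.75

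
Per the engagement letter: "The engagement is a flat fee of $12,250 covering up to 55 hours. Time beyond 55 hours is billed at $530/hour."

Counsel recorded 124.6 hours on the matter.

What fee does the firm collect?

Flat fee: $12,250.00
Excess hours: 124.6 − 55 = 69.6
Overrun: 69.6 × $530 = $36,888.00
Total: $12,250.00 + $36,888.00 = $49,138.00

$49,138.00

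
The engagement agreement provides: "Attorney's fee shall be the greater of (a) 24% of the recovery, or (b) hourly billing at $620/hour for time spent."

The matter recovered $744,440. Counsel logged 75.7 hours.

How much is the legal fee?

(a) 24% of $744,440 = $178,665.60
(b) 75.7 × $620 = $46,934.00
The greater is (a): $178,665.60.

$178,665.60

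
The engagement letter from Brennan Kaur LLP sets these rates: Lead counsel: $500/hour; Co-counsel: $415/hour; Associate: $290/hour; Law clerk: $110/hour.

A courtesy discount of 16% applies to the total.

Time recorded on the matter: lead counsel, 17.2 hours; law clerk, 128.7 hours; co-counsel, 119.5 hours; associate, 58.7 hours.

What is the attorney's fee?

$75,072.90

Lead counsel: 17.2 × $500 = $8,600.00
Co-counsel: 119.5 × $415 = $49,592.50
Associate: 58.7 × $290 = $17,023.00
Law clerk: 128.7 × $110 = $14,157.00
Subtotal: $89,372.50
Less 16% discount: −$14,299.60
Total: $89,372.50 − $14,299.60 = $75,072.90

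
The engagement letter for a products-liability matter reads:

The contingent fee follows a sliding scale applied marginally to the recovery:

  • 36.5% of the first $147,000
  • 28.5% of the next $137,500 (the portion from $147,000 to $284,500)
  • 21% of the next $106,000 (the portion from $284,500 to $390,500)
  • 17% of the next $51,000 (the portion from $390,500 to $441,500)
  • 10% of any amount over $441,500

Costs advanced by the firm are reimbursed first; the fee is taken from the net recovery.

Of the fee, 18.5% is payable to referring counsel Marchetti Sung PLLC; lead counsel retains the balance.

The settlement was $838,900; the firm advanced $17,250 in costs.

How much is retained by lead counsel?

Fee base (net of costs): $838,900 − $17,250 = $821,650
First $147,000 at 36.5% = $53,655.00
Next $137,500 at 28.5% = $39,187.50
Next $106,000 at 21% = $22,260.00
Next $51,000 at 17% = $8,670.00
Remaining $380,150 at 10% = $38,015.00
Fee: $53,655.00 + $39,187.50 + $22,260.00 + $8,670.00 + $38,015.00 = $161,787.50
Referral share: 18.5% of $161,787.50 = $29,930.69; lead counsel retains $161,787.50 − $29,930.69 = $131,856.81.

$131,856.81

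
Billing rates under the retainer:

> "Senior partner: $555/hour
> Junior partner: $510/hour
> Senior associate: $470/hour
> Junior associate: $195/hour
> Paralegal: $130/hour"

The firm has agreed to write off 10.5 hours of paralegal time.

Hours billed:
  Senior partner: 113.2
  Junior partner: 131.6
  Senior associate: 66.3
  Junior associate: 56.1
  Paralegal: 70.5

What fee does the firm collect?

Senior partner: 113.2 × $555 = $62,826.00
Junior partner: 131.6 × $510 = $67,116.00
Senior associate: 66.3 × $470 = $31,161.00
Junior associate: 56.1 × $195 = $10,939.50
Paralegal: 70.5 × $130 = $9,165.00
Subtotal: $181,207.50
Write-off: 10.5 × $130 = $1,365.00
Total: $181,207.50 − $1,365.00 = $179,842.50

$179,842.50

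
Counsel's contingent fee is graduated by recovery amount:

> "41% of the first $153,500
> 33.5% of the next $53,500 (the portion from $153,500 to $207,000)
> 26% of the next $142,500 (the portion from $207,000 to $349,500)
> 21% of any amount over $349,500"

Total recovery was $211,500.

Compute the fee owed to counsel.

First $153,500 at 41% = $62,935.00
Next $53,500 at 33.5% = $17,922.50
Remaining $4,500 at 26% = $1,170.00
Fee: $62,935.00 + $17,922.50 + $1,170.00 = $82,027.50

$82,027.50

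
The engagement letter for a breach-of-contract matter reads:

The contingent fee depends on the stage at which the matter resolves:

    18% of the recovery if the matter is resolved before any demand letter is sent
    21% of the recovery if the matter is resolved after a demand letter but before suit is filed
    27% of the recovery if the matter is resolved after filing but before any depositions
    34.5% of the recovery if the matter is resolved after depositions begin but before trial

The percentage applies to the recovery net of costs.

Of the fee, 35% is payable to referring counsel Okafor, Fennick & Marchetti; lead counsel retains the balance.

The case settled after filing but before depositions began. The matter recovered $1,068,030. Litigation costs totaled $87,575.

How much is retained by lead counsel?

Fee base (net of costs): $1,068,030 − $87,575 = $980,455
The matter settled after filing but before depositions began, so the 27% rate applies.
$980,455 × 27% = $264,722.85
Referral share: 35% of $264,722.85 = $92,653.00; lead counsel retains $264,722.85 − $92,653.00 = $172,069.85.

$172,069.85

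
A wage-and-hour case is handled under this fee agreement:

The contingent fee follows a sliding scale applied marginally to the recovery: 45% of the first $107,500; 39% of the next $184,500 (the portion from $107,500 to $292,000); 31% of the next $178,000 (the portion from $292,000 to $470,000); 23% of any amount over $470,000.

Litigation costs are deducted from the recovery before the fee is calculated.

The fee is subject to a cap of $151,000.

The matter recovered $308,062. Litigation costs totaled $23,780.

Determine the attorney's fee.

$117,319.98

Fee base (net of costs): $308,062 − $23,780 = $284,282
First $107,500 at 45% = $48,375.00
Remaining $176,782 at 39% = $68,944.98
Fee: $48,375.00 + $68,944.98 = $117,319.98
$117,319.98 is under the $151,000 cap.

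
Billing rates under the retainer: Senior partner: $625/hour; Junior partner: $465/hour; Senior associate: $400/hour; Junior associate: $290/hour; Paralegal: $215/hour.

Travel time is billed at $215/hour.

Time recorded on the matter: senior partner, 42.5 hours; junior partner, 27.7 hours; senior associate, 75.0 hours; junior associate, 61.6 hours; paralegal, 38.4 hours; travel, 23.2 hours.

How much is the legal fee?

$100,551.00

Senior partner: 42.5 × $625 = $26,562.50
Junior partner: 27.7 × $465 = $12,880.50
Senior associate: 75.0 × $400 = $30,000.00
Junior associate: 61.6 × $290 = $17,864.00
Paralegal: 38.4 × $215 = $8,256.00
Subtotal: $26,562.50 + $12,880.50 + $30,000.00 + $17,864.00 + $8,256.00 = $95,563.00
Travel: 23.2 × $215 = $4,988.00
Total: $95,563.00 + $4,988.00 = $100,551.00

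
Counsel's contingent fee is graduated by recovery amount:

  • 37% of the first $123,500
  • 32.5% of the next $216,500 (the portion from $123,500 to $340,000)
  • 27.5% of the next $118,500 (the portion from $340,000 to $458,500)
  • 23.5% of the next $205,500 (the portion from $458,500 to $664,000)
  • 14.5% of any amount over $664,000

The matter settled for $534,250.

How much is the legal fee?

First $123,500 at 37% = $45,695.00
Next $216,500 at 32.5% = $70,362.50
Next $118,500 at 27.5% = $32,587.50
Remaining $75,750 at 23.5% = $17,801.25
Fee: $45,695.00 + $70,362.50 + $32,587.50 + $17,801.25 = $166,446.25

$166,446.25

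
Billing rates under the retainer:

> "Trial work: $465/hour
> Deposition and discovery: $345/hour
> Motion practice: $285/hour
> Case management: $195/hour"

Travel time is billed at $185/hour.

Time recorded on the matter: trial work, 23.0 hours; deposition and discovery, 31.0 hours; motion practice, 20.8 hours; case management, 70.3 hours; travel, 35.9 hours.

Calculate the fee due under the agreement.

Trial work: 23.0 × $465 = $10,695.00
Deposition and discovery: 31.0 × $345 = $10,695.00
Motion practice: 20.8 × $285 = $5,928.00
Case management: 70.3 × $195 = $13,708.50
Subtotal: $10,695.00 + $10,695.00 + $5,928.00 + $13,708.50 = $41,026.50
Travel: 35.9 × $185 = $6,641.50
Total: $41,026.50 + $6,641.50 = $47,668.00

$47,668.00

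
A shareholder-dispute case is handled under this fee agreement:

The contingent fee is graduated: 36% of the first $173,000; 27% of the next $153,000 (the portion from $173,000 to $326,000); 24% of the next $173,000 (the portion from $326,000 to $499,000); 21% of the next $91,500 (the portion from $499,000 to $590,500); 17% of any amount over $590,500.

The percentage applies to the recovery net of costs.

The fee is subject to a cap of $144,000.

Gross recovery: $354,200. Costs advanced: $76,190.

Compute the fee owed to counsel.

$90,632.70

Fee base (net of costs): $354,200 − $76,190 = $278,010
First $173,000 at 36% = $62,280.00
Remaining $105,010 at 27% = $28,352.70
Fee: $62,280.00 + $28,352.70 = $90,632.70
$90,632.70 is under the $144,000 cap.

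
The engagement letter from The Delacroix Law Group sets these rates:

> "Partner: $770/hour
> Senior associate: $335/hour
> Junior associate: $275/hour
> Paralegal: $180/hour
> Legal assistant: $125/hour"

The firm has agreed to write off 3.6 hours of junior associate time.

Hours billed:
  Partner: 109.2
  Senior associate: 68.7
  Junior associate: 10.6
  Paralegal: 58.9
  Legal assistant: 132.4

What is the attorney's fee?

Partner: 109.2 × $770 = $84,084.00
Senior associate: 68.7 × $335 = $23,014.50
Junior associate: 10.6 × $275 = $2,915.00
Paralegal: 58.9 × $180 = $10,602.00
Legal assistant: 132.4 × $125 = $16,550.00
Subtotal: $137,165.50
Write-off: 3.6 × $275 = $990.00
Total: $137,165.50 − $990.00 = $136,175.50

$136,175.50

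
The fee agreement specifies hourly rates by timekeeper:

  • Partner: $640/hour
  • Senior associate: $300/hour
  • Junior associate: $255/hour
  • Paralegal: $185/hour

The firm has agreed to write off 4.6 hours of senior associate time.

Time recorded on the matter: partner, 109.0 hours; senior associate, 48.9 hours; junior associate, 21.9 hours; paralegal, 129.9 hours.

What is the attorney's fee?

Partner: 109.0 × $640 = $69,760.00
Senior associate: 48.9 × $300 = $14,670.00
Junior associate: 21.9 × $255 = $5,584.50
Paralegal: 129.9 × $185 = $24,031.50
Subtotal: $114,046.00
Write-off: 4.6 × $300 = $1,380.00
Total: $114,046.00 − $1,380.00 = $112,666.00

$112,666.00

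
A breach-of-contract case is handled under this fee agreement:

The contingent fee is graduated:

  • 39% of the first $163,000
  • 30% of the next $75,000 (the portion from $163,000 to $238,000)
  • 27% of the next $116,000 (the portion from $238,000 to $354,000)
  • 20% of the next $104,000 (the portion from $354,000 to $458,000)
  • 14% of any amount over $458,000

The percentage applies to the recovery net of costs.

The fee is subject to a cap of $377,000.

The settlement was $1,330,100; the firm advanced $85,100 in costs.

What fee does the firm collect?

Fee base (net of costs): $1,330,100 − $85,100 = $1,245,000
First $163,000 at 39% = $63,570.00
Next $75,000 at 30% = $22,500.00
Next $116,000 at 27% = $31,320.00
Next $104,000 at 20% = $20,800.00
Remaining $787,000 at 14% = $110,180.00
Fee: $63,570.00 + $22,500.00 + $31,320.00 + $20,800.00 + $110,180.00 = $248,370.00
$248,370.00 is under the $377,000 cap.

$248,370.00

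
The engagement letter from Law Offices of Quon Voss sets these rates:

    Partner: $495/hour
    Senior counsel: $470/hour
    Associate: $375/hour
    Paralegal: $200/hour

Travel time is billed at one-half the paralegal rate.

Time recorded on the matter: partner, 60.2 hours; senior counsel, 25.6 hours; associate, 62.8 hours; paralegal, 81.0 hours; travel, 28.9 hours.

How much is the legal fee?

Partner: 60.2 × $495 = $29,799.00
Senior counsel: 25.6 × $470 = $12,032.00
Associate: 62.8 × $375 = $23,550.00
Paralegal: 81.0 × $200 = $16,200.00
Subtotal: $29,799.00 + $12,032.00 + $23,550.00 + $16,200.00 = $81,581.00
Travel: 28.9 × ($200 ÷ 2) = 28.9 × $100.00 = $2,890.00
Total: $81,581.00 + $2,890.00 = $84,471.00

$84,471.00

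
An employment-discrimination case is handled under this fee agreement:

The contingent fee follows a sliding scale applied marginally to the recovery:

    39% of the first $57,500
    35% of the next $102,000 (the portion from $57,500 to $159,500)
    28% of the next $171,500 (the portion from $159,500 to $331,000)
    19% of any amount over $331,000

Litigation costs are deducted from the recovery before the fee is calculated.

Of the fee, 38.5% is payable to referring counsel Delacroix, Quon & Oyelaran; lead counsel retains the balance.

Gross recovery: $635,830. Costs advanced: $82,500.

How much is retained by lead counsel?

Fee base (net of costs): $635,830 − $82,500 = $553,330
First $57,500 at 39% = $22,425.00
Next $102,000 at 35% = $35,700.00
Next $171,500 at 28% = $48,020.00
Remaining $222,330 at 19% = $42,242.70
Fee: $22,425.00 + $35,700.00 + $48,020.00 + $42,242.70 = $148,387.70
Referral share: 38.5% of $148,387.70 = $57,129.26; lead counsel retains $148,387.70 − $57,129.26 = $91,258.44.

$91,258.44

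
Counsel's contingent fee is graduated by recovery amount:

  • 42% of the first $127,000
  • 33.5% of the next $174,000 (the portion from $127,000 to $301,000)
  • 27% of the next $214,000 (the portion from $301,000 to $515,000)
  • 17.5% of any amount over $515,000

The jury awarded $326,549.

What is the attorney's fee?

$118,528.23

First $127,000 at 42% = $53,340.00
Next $174,000 at 33.5% = $58,290.00
Remaining $25,549 at 27% = $6,898.23
Fee: $53,340.00 + $58,290.00 + $6,898.23 = $118,528.23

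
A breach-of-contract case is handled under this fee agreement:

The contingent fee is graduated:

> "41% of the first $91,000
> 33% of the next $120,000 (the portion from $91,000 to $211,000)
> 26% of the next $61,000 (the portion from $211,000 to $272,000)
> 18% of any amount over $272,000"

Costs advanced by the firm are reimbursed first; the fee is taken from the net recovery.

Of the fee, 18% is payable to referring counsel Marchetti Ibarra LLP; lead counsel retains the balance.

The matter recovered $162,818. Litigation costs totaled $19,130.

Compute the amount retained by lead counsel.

$44,851.57

Fee base (net of costs): $162,818 − $19,130 = $143,688
First $91,000 at 41% = $37,310.00
Remaining $52,688 at 33% = $17,387.04
Fee: $37,310.00 + $17,387.04 = $54,697.04
Referral share: 18% of $54,697.04 = $9,845.47; lead counsel retains $54,697.04 − $9,845.47 = $44,851.57.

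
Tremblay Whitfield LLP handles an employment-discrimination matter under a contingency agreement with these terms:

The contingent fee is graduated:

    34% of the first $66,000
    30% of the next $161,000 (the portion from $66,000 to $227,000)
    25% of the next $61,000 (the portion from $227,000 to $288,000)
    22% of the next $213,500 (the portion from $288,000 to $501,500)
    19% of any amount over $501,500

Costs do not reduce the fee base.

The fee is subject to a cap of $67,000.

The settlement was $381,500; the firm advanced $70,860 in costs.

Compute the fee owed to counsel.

Fee base is the gross recovery, $381,500; costs are reimbursed separately.
First $66,000 at 34% = $22,440.00
Next $161,000 at 30% = $48,300.00
Next $61,000 at 25% = $15,250.00
Remaining $93,500 at 22% = $20,570.00
Fee: $22,440.00 + $48,300.00 + $15,250.00 + $20,570.00 = $106,560.00
$106,560.00 exceeds the $67,000 cap, so the fee is capped at $67,000.00.

$67,000.00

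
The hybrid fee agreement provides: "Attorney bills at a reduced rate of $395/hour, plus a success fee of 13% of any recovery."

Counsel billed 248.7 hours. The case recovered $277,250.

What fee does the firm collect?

Hourly: 248.7 × $395 = $98,236.50
Success fee: 13% of $277,250 = $36,042.50
Total: $98,236.50 + $36,042.50 = $134,279.00

$134,279.00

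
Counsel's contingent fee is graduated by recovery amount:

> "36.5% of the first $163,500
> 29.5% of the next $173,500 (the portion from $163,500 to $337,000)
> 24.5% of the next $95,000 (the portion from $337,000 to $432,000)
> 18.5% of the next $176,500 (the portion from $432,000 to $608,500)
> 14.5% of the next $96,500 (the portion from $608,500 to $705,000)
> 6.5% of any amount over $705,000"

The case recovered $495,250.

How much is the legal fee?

First $163,500 at 36.5% = $59,677.50
Next $173,500 at 29.5% = $51,182.50
Next $95,000 at 24.5% = $23,275.00
Remaining $63,250 at 18.5% = $11,701.25
Fee: $59,677.50 + $51,182.50 + $23,275.00 + $11,701.25 = $145,836.25

$145,836.25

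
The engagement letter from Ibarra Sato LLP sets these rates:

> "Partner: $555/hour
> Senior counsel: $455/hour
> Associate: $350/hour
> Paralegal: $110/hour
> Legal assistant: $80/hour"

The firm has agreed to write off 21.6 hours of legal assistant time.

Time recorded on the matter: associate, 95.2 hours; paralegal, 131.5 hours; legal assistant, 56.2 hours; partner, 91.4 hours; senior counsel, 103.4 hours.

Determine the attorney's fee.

$148,327.00

Partner: 91.4 × $555 = $50,727.00
Senior counsel: 103.4 × $455 = $47,047.00
Associate: 95.2 × $350 = $33,320.00
Paralegal: 131.5 × $110 = $14,465.00
Legal assistant: 56.2 × $80 = $4,496.00
Subtotal: $150,055.00
Write-off: 21.6 × $80 = $1,728.00
Total: $150,055.00 − $1,728.00 = $148,327.00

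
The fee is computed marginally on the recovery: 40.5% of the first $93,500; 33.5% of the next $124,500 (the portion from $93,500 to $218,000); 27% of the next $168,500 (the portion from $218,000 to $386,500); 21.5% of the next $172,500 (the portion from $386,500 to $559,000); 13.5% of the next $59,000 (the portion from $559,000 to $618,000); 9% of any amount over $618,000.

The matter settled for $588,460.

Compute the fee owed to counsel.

$166,134.60

First $93,500 at 40.5% = $37,867.50
Next $124,500 at 33.5% = $41,707.50
Next $168,500 at 27% = $45,495.00
Next $172,500 at 21.5% = $37,087.50
Remaining $29,460 at 13.5% = $3,977.10
Fee: $37,867.50 + $41,707.50 + $45,495.00 + $37,087.50 + $3,977.10 = $166,134.60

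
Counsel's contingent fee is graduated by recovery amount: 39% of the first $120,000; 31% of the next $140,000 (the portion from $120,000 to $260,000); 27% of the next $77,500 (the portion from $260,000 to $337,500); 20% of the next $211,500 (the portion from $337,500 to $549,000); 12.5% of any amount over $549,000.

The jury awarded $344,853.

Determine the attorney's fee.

First $120,000 at 39% = $46,800.00
Next $140,000 at 31% = $43,400.00
Next $77,500 at 27% = $20,925.00
Remaining $7,353 at 20% = $1,470.60
Fee: $46,800.00 + $43,400.00 + $20,925.00 + $1,470.60 = $112,595.60

$112,595.60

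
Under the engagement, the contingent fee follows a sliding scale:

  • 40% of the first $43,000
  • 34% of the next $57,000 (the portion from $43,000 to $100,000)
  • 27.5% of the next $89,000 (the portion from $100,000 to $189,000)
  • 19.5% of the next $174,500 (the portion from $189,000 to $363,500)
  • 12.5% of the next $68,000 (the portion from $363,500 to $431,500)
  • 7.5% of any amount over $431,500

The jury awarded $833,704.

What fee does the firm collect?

First $43,000 at 40% = $17,200.00
Next $57,000 at 34% = $19,380.00
Next $89,000 at 27.5% = $24,475.00
Next $174,500 at 19.5% = $34,027.50
Next $68,000 at 12.5% = $8,500.00
Remaining $402,204 at 7.5% = $30,165.30
Fee: $17,200.00 + $19,380.00 + $24,475.00 + $34,027.50 + $8,500.00 + $30,165.30 = $133,747.80

$133,747.80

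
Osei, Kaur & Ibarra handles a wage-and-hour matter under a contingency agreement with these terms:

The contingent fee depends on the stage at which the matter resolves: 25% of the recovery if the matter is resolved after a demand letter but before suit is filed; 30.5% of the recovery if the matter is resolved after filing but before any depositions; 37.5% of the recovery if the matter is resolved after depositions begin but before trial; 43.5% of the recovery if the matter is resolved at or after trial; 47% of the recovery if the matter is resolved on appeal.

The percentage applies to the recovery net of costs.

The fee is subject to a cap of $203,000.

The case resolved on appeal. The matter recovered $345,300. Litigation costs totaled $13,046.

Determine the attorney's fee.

$156,159.38

Fee base (net of costs): $345,300 − $13,046 = $332,254
The matter resolved on appeal, so the 47% rate applies.
$332,254 × 47% = $156,159.38
$156,159.38 is under the $203,000 cap.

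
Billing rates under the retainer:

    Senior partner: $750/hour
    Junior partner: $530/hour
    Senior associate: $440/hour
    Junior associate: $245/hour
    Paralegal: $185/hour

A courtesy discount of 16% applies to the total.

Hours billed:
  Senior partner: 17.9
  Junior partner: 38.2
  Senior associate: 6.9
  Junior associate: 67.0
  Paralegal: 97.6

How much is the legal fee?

Senior partner: 17.9 × $750 = $13,425.00
Junior partner: 38.2 × $530 = $20,246.00
Senior associate: 6.9 × $440 = $3,036.00
Junior associate: 67.0 × $245 = $16,415.00
Paralegal: 97.6 × $185 = $18,056.00
Subtotal: $71,178.00
Less 16% discount: −$11,388.48
Total: $71,178.00 − $11,388.48 = $59,789.52

$59,789.52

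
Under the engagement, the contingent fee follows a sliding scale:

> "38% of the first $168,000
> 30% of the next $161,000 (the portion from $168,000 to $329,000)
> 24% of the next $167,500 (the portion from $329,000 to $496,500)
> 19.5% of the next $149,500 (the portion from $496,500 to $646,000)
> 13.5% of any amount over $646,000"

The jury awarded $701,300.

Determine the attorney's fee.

$188,958.00

First $168,000 at 38% = $63,840.00
Next $161,000 at 30% = $48,300.00
Next $167,500 at 24% = $40,200.00
Next $149,500 at 19.5% = $29,152.50
Remaining $55,300 at 13.5% = $7,465.50
Fee: $63,840.00 + $48,300.00 + $40,200.00 + $29,152.50 + $7,465.50 = $188,958.00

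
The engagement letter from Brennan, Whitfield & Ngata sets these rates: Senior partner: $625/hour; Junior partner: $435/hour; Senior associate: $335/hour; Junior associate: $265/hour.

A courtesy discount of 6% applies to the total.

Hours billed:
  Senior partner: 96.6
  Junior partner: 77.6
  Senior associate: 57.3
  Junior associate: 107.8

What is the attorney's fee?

$133,379.89

Senior partner: 96.6 × $625 = $60,375.00
Junior partner: 77.6 × $435 = $33,756.00
Senior associate: 57.3 × $335 = $19,195.50
Junior associate: 107.8 × $265 = $28,567.00
Subtotal: $141,893.50
Less 6% discount: −$8,513.61
Total: $141,893.50 − $8,513.61 = $133,379.89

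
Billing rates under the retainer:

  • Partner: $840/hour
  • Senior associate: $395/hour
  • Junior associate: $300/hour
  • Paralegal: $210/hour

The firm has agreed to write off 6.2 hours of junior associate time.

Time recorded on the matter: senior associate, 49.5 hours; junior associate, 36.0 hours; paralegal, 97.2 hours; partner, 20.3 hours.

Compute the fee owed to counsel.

Partner: 20.3 × $840 = $17,052.00
Senior associate: 49.5 × $395 = $19,552.50
Junior associate: 36.0 × $300 = $10,800.00
Paralegal: 97.2 × $210 = $20,412.00
Subtotal: $67,816.50
Write-off: 6.2 × $300 = $1,860.00
Total: $67,816.50 − $1,860.00 = $65,956.50

$65,956.50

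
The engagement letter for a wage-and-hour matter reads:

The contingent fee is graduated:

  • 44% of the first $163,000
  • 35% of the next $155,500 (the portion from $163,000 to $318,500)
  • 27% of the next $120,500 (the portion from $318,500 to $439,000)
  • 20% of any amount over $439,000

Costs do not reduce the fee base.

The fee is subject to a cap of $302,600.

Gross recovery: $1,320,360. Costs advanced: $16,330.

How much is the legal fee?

$302,600.00

Fee base is the gross recovery, $1,320,360; costs are reimbursed separately.
First $163,000 at 44% = $71,720.00
Next $155,500 at 35% = $54,425.00
Next $120,500 at 27% = $32,535.00
Remaining $881,360 at 20% = $176,272.00
Fee: $71,720.00 + $54,425.00 + $32,535.00 + $176,272.00 = $334,952.00
$334,952.00 exceeds the $302,600 cap, so the fee is capped at $302,600.00.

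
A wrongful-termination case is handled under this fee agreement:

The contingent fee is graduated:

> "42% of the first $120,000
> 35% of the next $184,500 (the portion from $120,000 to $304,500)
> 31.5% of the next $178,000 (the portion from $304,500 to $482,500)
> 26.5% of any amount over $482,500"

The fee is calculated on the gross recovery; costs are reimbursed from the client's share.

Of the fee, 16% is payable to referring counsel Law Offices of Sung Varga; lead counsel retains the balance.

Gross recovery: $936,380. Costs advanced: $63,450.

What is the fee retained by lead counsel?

$244,711.49

Fee base is the gross recovery, $936,380; costs are reimbursed separately.
First $120,000 at 42% = $50,400.00
Next $184,500 at 35% = $64,575.00
Next $178,000 at 31.5% = $56,070.00
Remaining $453,880 at 26.5% = $120,278.20
Fee: $50,400.00 + $64,575.00 + $56,070.00 + $120,278.20 = $291,323.20
Referral share: 16% of $291,323.20 = $46,611.71; lead counsel retains $291,323.20 − $46,611.71 = $244,711.49.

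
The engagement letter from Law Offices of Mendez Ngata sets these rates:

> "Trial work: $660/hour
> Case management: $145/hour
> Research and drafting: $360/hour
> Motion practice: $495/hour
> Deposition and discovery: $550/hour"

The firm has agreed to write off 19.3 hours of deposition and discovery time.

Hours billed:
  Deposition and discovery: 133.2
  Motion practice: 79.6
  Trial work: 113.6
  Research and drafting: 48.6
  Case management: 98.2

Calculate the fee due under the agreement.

Trial work: 113.6 × $660 = $74,976.00
Case management: 98.2 × $145 = $14,239.00
Research and drafting: 48.6 × $360 = $17,496.00
Motion practice: 79.6 × $495 = $39,402.00
Deposition and discovery: 133.2 × $550 = $73,260.00
Subtotal: $219,373.00
Write-off: 19.3 × $550 = $10,615.00
Total: $219,373.00 − $10,615.00 = $208,758.00

$208,758.00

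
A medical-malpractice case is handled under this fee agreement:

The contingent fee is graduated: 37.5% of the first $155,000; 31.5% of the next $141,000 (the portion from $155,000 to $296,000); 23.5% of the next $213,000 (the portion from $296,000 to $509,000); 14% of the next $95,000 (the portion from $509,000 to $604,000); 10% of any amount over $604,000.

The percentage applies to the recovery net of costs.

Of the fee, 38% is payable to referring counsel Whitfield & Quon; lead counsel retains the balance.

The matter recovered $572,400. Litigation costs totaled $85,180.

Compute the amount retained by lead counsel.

$91,435.55

Fee base (net of costs): $572,400 − $85,180 = $487,220
First $155,000 at 37.5% = $58,125.00
Next $141,000 at 31.5% = $44,415.00
Remaining $191,220 at 23.5% = $44,936.70
Fee: $58,125.00 + $44,415.00 + $44,936.70 = $147,476.70
Referral share: 38% of $147,476.70 = $56,041.15; lead counsel retains $147,476.70 − $56,041.15 = $91,435.55.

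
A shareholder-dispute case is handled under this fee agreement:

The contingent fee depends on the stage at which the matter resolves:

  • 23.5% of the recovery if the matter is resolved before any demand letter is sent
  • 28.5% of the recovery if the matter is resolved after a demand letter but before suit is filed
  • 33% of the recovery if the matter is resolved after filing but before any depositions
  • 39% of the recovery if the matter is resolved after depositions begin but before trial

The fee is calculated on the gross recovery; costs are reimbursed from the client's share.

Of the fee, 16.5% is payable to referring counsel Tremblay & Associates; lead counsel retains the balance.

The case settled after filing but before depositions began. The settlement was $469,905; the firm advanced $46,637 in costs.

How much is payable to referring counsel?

Fee base is the gross recovery, $469,905; costs are reimbursed separately.
The matter settled after filing but before depositions began, so the 33% rate applies.
$469,905 × 33% = $155,068.65
Referral share: 16.5% of $155,068.65 = $25,586.33; lead counsel retains $155,068.65 − $25,586.33 = $129,482.32.

$25,586.33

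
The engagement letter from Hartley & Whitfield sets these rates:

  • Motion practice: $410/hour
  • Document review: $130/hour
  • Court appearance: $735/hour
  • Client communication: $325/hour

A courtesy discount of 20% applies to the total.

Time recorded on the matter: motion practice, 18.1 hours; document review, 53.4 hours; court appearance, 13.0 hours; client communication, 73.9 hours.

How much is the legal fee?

Motion practice: 18.1 × $410 = $7,421.00
Document review: 53.4 × $130 = $6,942.00
Court appearance: 13.0 × $735 = $9,555.00
Client communication: 73.9 × $325 = $24,017.50
Subtotal: $47,935.50
Less 20% discount: −$9,587.10
Total: $47,935.50 − $9,587.10 = $38,348.40

$38,348.40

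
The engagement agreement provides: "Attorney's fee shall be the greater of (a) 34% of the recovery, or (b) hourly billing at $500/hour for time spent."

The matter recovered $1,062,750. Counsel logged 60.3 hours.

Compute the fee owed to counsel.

$361,335.00

(a) 34% of $1,062,750 = $361,335.00
(b) 60.3 × $500 = $30,150.00
The greater is (a): $361,335.00.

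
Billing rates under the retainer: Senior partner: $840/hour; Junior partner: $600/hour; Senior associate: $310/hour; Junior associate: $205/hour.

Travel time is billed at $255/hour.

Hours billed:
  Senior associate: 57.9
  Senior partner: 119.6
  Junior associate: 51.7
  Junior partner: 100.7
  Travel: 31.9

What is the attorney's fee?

$197,566.00

Senior partner: 119.6 × $840 = $100,464.00
Junior partner: 100.7 × $600 = $60,420.00
Senior associate: 57.9 × $310 = $17,949.00
Junior associate: 51.7 × $205 = $10,598.50
Subtotal: $100,464.00 + $60,420.00 + $17,949.00 + $10,598.50 = $189,431.50
Travel: 31.9 × $255 = $8,134.50
Total: $189,431.50 + $8,134.50 = $197,566.00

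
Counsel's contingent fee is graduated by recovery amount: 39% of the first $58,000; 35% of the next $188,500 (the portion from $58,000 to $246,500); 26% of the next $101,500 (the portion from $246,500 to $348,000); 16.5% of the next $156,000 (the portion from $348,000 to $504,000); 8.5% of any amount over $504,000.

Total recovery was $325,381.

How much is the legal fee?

$109,104.06

First $58,000 at 39% = $22,620.00
Next $188,500 at 35% = $65,975.00
Remaining $78,881 at 26% = $20,509.06
Fee: $22,620.00 + $65,975.00 + $20,509.06 = $109,104.06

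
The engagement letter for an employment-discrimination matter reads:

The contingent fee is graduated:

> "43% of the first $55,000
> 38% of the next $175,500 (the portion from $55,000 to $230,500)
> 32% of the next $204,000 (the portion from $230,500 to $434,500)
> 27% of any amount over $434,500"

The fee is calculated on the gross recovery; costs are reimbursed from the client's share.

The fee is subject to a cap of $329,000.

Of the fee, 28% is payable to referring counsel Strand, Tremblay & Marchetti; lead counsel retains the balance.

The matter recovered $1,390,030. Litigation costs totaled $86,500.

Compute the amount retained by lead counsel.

$236,880.00

Fee base is the gross recovery, $1,390,030; costs are reimbursed separately.
First $55,000 at 43% = $23,650.00
Next $175,500 at 38% = $66,690.00
Next $204,000 at 32% = $65,280.00
Remaining $955,530 at 27% = $257,993.10
Fee: $23,650.00 + $66,690.00 + $65,280.00 + $257,993.10 = $413,613.10
$413,613.10 exceeds the $329,000 cap, so the fee is capped at $329,000.00.
Referral share: 28% of $329,000.00 = $92,120.00; lead counsel retains $329,000.00 − $92,120.00 = $236,880.00.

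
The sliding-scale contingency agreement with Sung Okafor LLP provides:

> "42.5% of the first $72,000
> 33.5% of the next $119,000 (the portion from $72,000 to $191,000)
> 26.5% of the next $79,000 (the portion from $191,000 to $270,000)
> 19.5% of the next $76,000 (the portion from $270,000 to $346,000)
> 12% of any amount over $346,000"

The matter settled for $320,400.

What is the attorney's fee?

First $72,000 at 42.5% = $30,600.00
Next $119,000 at 33.5% = $39,865.00
Next $79,000 at 26.5% = $20,935.00
Remaining $50,400 at 19.5% = $9,828.00
Fee: $30,600.00 + $39,865.00 + $20,935.00 + $9,828.00 = $101,228.00

$101,228.00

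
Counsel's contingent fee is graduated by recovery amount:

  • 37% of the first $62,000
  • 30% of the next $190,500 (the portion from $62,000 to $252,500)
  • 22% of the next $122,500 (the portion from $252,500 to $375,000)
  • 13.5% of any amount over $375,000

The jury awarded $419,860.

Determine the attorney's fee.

$113,096.10

First $62,000 at 37% = $22,940.00
Next $190,500 at 30% = $57,150.00
Next $122,500 at 22% = $26,950.00
Remaining $44,860 at 13.5% = $6,056.10
Fee: $22,940.00 + $57,150.00 + $26,950.00 + $6,056.10 = $113,096.10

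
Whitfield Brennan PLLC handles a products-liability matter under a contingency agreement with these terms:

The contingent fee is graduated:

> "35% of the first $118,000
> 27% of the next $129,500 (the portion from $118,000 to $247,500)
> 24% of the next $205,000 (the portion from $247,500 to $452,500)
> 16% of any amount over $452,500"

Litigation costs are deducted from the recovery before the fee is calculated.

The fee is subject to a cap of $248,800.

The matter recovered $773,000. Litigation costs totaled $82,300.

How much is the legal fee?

$163,577.00

Fee base (net of costs): $773,000 − $82,300 = $690,700
First $118,000 at 35% = $41,300.00
Next $129,500 at 27% = $34,965.00
Next $205,000 at 24% = $49,200.00
Remaining $238,200 at 16% = $38,112.00
Fee: $41,300.00 + $34,965.00 + $49,200.00 + $38,112.00 = $163,577.00
$163,577.00 is under the $248,800 cap.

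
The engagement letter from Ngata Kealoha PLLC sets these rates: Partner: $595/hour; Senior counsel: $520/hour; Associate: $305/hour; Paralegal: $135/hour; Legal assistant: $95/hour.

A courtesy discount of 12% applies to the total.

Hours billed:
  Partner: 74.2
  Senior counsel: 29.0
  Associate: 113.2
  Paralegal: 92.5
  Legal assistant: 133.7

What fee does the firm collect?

Partner: 74.2 × $595 = $44,149.00
Senior counsel: 29.0 × $520 = $15,080.00
Associate: 113.2 × $305 = $34,526.00
Paralegal: 92.5 × $135 = $12,487.50
Legal assistant: 133.7 × $95 = $12,701.50
Subtotal: $118,944.00
Less 12% discount: −$14,273.28
Total: $118,944.00 − $14,273.28 = $104,670.72

$104,670.72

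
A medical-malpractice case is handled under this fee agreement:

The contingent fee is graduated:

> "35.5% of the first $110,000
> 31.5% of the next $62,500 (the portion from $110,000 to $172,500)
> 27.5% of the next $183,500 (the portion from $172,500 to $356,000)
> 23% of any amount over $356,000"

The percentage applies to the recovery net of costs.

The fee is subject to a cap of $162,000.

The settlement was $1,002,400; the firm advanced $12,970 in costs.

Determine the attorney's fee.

Fee base (net of costs): $1,002,400 − $12,970 = $989,430
First $110,000 at 35.5% = $39,050.00
Next $62,500 at 31.5% = $19,687.50
Next $183,500 at 27.5% = $50,462.50
Remaining $633,430 at 23% = $145,688.90
Fee: $39,050.00 + $19,687.50 + $50,462.50 + $145,688.90 = $254,888.90
$254,888.90 exceeds the $162,000 cap, so the fee is capped at $162,000.00.

$162,000.00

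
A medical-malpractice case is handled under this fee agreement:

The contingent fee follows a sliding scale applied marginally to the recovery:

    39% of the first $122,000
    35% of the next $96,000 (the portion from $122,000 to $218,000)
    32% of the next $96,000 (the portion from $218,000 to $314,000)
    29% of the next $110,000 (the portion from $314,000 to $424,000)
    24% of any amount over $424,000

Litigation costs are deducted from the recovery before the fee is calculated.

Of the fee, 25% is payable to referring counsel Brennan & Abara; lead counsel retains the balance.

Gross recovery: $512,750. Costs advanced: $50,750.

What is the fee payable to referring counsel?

$38,230.00

Fee base (net of costs): $512,750 − $50,750 = $462,000
First $122,000 at 39% = $47,580.00
Next $96,000 at 35% = $33,600.00
Next $96,000 at 32% = $30,720.00
Next $110,000 at 29% = $31,900.00
Remaining $38,000 at 24% = $9,120.00
Fee: $47,580.00 + $33,600.00 + $30,720.00 + $31,900.00 + $9,120.00 = $152,920.00
Referral share: 25% of $152,920.00 = $38,230.00; lead counsel retains $152,920.00 − $38,230.00 = $114,690.00.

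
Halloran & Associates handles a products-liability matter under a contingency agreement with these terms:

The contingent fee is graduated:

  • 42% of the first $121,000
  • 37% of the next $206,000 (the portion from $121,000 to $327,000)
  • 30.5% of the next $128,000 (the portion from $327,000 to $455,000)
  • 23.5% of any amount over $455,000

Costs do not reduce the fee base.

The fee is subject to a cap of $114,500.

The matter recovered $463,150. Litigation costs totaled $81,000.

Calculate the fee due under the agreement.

Fee base is the gross recovery, $463,150; costs are reimbursed separately.
First $121,000 at 42% = $50,820.00
Next $206,000 at 37% = $76,220.00
Next $128,000 at 30.5% = $39,040.00
Remaining $8,150 at 23.5% = $1,915.25
Fee: $50,820.00 + $76,220.00 + $39,040.00 + $1,915.25 = $167,995.25
$167,995.25 exceeds the $114,500 cap, so the fee is capped at $114,500.00.

$114,500.00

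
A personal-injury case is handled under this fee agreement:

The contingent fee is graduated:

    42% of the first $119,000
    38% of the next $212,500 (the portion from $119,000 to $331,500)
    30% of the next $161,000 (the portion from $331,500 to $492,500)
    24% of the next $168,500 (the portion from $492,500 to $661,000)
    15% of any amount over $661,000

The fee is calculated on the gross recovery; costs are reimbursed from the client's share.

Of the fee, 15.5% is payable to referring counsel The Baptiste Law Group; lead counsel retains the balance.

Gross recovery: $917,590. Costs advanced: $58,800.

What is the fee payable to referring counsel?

$39,983.57

Fee base is the gross recovery, $917,590; costs are reimbursed separately.
First $119,000 at 42% = $49,980.00
Next $212,500 at 38% = $80,750.00
Next $161,000 at 30% = $48,300.00
Next $168,500 at 24% = $40,440.00
Remaining $256,590 at 15% = $38,488.50
Fee: $49,980.00 + $80,750.00 + $48,300.00 + $40,440.00 + $38,488.50 = $257,958.50
Referral share: 15.5% of $257,958.50 = $39,983.57; lead counsel retains $257,958.50 − $39,983.57 = $217,974.93.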